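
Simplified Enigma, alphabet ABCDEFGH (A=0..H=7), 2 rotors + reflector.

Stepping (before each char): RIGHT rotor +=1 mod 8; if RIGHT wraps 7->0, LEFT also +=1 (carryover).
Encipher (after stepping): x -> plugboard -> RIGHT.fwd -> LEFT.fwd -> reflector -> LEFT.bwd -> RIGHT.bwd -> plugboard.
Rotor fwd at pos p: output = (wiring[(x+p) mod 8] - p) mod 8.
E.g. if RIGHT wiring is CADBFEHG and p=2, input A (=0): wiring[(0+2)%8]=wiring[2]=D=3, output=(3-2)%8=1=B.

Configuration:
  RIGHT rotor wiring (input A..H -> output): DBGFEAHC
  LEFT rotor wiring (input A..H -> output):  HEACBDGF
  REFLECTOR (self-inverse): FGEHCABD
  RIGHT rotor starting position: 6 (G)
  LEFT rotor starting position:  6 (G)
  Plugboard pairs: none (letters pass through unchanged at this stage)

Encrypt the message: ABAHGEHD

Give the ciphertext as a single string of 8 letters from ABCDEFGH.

Char 1 ('A'): step: R->7, L=6; A->plug->A->R->D->L->G->refl->B->L'->C->R'->C->plug->C
Char 2 ('B'): step: R->0, L->7 (L advanced); B->plug->B->R->B->L->A->refl->F->L'->C->R'->H->plug->H
Char 3 ('A'): step: R->1, L=7; A->plug->A->R->A->L->G->refl->B->L'->D->R'->D->plug->D
Char 4 ('H'): step: R->2, L=7; H->plug->H->R->H->L->H->refl->D->L'->E->R'->A->plug->A
Char 5 ('G'): step: R->3, L=7; G->plug->G->R->G->L->E->refl->C->L'->F->R'->C->plug->C
Char 6 ('E'): step: R->4, L=7; E->plug->E->R->H->L->H->refl->D->L'->E->R'->B->plug->B
Char 7 ('H'): step: R->5, L=7; H->plug->H->R->H->L->H->refl->D->L'->E->R'->E->plug->E
Char 8 ('D'): step: R->6, L=7; D->plug->D->R->D->L->B->refl->G->L'->A->R'->E->plug->E

Answer: CHDACBEE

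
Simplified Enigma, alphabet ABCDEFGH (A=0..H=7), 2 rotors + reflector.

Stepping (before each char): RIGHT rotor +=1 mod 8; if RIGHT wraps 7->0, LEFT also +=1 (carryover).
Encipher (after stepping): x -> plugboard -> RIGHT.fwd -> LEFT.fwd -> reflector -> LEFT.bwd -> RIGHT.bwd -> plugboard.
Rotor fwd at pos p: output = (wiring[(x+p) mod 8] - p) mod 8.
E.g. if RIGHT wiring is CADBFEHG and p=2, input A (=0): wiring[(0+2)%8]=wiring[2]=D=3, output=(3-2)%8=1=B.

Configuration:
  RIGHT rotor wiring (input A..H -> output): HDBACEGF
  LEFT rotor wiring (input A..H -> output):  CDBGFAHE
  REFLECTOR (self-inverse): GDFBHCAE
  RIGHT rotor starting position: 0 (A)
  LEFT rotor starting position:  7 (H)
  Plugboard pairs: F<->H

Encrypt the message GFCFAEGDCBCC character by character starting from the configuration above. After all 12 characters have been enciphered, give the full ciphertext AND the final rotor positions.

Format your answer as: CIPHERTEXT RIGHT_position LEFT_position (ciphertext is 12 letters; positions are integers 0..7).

Answer: ABFCFAFHFAED 4 0

Derivation:
Char 1 ('G'): step: R->1, L=7; G->plug->G->R->E->L->H->refl->E->L'->C->R'->A->plug->A
Char 2 ('F'): step: R->2, L=7; F->plug->H->R->B->L->D->refl->B->L'->G->R'->B->plug->B
Char 3 ('C'): step: R->3, L=7; C->plug->C->R->B->L->D->refl->B->L'->G->R'->H->plug->F
Char 4 ('F'): step: R->4, L=7; F->plug->H->R->E->L->H->refl->E->L'->C->R'->C->plug->C
Char 5 ('A'): step: R->5, L=7; A->plug->A->R->H->L->A->refl->G->L'->F->R'->H->plug->F
Char 6 ('E'): step: R->6, L=7; E->plug->E->R->D->L->C->refl->F->L'->A->R'->A->plug->A
Char 7 ('G'): step: R->7, L=7; G->plug->G->R->F->L->G->refl->A->L'->H->R'->H->plug->F
Char 8 ('D'): step: R->0, L->0 (L advanced); D->plug->D->R->A->L->C->refl->F->L'->E->R'->F->plug->H
Char 9 ('C'): step: R->1, L=0; C->plug->C->R->H->L->E->refl->H->L'->G->R'->H->plug->F
Char 10 ('B'): step: R->2, L=0; B->plug->B->R->G->L->H->refl->E->L'->H->R'->A->plug->A
Char 11 ('C'): step: R->3, L=0; C->plug->C->R->B->L->D->refl->B->L'->C->R'->E->plug->E
Char 12 ('C'): step: R->4, L=0; C->plug->C->R->C->L->B->refl->D->L'->B->R'->D->plug->D
Final: ciphertext=ABFCFAFHFAED, RIGHT=4, LEFT=0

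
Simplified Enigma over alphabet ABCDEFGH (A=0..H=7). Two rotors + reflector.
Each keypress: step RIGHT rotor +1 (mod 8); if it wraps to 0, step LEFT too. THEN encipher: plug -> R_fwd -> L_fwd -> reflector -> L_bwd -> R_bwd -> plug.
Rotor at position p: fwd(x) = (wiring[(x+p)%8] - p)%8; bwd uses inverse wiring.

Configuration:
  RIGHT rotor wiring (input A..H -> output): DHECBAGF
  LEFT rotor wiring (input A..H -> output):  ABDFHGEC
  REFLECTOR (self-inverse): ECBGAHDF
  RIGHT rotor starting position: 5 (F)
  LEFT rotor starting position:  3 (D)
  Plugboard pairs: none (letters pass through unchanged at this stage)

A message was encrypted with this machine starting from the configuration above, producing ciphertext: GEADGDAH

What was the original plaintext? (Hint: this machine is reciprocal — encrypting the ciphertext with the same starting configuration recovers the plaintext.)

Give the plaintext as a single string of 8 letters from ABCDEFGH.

Answer: ACFBCFHE

Derivation:
Char 1 ('G'): step: R->6, L=3; G->plug->G->R->D->L->B->refl->C->L'->A->R'->A->plug->A
Char 2 ('E'): step: R->7, L=3; E->plug->E->R->D->L->B->refl->C->L'->A->R'->C->plug->C
Char 3 ('A'): step: R->0, L->4 (L advanced); A->plug->A->R->D->L->G->refl->D->L'->A->R'->F->plug->F
Char 4 ('D'): step: R->1, L=4; D->plug->D->R->A->L->D->refl->G->L'->D->R'->B->plug->B
Char 5 ('G'): step: R->2, L=4; G->plug->G->R->B->L->C->refl->B->L'->H->R'->C->plug->C
Char 6 ('D'): step: R->3, L=4; D->plug->D->R->D->L->G->refl->D->L'->A->R'->F->plug->F
Char 7 ('A'): step: R->4, L=4; A->plug->A->R->F->L->F->refl->H->L'->G->R'->H->plug->H
Char 8 ('H'): step: R->5, L=4; H->plug->H->R->E->L->E->refl->A->L'->C->R'->E->plug->E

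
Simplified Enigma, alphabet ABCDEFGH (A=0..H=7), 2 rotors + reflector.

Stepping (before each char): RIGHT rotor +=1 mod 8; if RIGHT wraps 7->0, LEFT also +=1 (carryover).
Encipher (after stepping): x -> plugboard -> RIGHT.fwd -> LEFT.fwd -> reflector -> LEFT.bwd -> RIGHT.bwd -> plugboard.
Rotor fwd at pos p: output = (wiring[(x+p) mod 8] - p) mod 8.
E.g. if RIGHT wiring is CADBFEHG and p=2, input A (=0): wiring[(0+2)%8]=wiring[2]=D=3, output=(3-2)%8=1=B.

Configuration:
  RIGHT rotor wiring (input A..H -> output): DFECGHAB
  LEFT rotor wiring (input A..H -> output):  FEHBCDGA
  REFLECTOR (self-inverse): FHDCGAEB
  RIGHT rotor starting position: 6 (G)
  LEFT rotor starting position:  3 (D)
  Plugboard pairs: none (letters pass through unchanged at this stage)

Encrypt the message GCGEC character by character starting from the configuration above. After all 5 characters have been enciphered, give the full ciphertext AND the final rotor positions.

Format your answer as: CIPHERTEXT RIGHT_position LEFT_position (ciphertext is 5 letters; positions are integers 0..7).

Answer: FHBAH 3 4

Derivation:
Char 1 ('G'): step: R->7, L=3; G->plug->G->R->A->L->G->refl->E->L'->H->R'->F->plug->F
Char 2 ('C'): step: R->0, L->4 (L advanced); C->plug->C->R->E->L->B->refl->H->L'->B->R'->H->plug->H
Char 3 ('G'): step: R->1, L=4; G->plug->G->R->A->L->G->refl->E->L'->D->R'->B->plug->B
Char 4 ('E'): step: R->2, L=4; E->plug->E->R->G->L->D->refl->C->L'->C->R'->A->plug->A
Char 5 ('C'): step: R->3, L=4; C->plug->C->R->E->L->B->refl->H->L'->B->R'->H->plug->H
Final: ciphertext=FHBAH, RIGHT=3, LEFT=4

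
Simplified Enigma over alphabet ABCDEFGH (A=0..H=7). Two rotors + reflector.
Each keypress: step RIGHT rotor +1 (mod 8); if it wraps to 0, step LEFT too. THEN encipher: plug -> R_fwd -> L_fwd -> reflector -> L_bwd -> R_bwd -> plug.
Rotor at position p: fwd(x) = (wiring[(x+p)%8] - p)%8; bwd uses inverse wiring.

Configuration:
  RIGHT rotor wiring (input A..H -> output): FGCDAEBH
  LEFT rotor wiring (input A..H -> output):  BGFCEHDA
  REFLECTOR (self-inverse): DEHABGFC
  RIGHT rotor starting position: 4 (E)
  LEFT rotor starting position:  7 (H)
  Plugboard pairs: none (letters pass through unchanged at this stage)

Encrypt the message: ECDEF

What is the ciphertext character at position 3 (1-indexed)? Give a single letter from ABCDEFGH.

Char 1 ('E'): step: R->5, L=7; E->plug->E->R->B->L->C->refl->H->L'->C->R'->C->plug->C
Char 2 ('C'): step: R->6, L=7; C->plug->C->R->H->L->E->refl->B->L'->A->R'->D->plug->D
Char 3 ('D'): step: R->7, L=7; D->plug->D->R->D->L->G->refl->F->L'->F->R'->G->plug->G

G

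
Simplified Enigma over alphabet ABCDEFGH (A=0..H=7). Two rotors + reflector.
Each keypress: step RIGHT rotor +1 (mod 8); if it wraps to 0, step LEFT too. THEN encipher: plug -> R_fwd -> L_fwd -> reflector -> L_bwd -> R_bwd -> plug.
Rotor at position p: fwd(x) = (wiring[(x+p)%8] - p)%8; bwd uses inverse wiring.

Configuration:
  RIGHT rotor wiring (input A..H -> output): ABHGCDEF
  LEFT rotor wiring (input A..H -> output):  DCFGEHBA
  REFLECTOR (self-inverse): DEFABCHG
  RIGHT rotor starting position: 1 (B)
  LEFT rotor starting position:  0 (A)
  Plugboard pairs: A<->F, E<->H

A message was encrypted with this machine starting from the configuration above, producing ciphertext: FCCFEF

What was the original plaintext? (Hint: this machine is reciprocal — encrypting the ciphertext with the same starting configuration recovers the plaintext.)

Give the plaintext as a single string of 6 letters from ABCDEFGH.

Answer: ABBHDG

Derivation:
Char 1 ('F'): step: R->2, L=0; F->plug->A->R->F->L->H->refl->G->L'->D->R'->F->plug->A
Char 2 ('C'): step: R->3, L=0; C->plug->C->R->A->L->D->refl->A->L'->H->R'->B->plug->B
Char 3 ('C'): step: R->4, L=0; C->plug->C->R->A->L->D->refl->A->L'->H->R'->B->plug->B
Char 4 ('F'): step: R->5, L=0; F->plug->A->R->G->L->B->refl->E->L'->E->R'->E->plug->H
Char 5 ('E'): step: R->6, L=0; E->plug->H->R->F->L->H->refl->G->L'->D->R'->D->plug->D
Char 6 ('F'): step: R->7, L=0; F->plug->A->R->G->L->B->refl->E->L'->E->R'->G->plug->G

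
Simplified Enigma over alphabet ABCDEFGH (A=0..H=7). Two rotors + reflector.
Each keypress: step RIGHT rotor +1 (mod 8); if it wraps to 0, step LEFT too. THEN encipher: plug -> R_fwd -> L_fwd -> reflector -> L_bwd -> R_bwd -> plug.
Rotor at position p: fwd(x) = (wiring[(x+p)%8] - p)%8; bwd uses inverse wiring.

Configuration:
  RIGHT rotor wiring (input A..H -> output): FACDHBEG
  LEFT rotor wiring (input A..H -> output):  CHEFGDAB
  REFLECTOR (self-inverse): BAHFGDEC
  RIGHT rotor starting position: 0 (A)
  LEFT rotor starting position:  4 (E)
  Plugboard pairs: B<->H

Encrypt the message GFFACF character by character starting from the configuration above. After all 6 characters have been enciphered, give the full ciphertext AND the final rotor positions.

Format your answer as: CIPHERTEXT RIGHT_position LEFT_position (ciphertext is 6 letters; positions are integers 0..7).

Answer: FEHHDB 6 4

Derivation:
Char 1 ('G'): step: R->1, L=4; G->plug->G->R->F->L->D->refl->F->L'->D->R'->F->plug->F
Char 2 ('F'): step: R->2, L=4; F->plug->F->R->E->L->G->refl->E->L'->C->R'->E->plug->E
Char 3 ('F'): step: R->3, L=4; F->plug->F->R->C->L->E->refl->G->L'->E->R'->B->plug->H
Char 4 ('A'): step: R->4, L=4; A->plug->A->R->D->L->F->refl->D->L'->F->R'->B->plug->H
Char 5 ('C'): step: R->5, L=4; C->plug->C->R->B->L->H->refl->C->L'->A->R'->D->plug->D
Char 6 ('F'): step: R->6, L=4; F->plug->F->R->F->L->D->refl->F->L'->D->R'->H->plug->B
Final: ciphertext=FEHHDB, RIGHT=6, LEFT=4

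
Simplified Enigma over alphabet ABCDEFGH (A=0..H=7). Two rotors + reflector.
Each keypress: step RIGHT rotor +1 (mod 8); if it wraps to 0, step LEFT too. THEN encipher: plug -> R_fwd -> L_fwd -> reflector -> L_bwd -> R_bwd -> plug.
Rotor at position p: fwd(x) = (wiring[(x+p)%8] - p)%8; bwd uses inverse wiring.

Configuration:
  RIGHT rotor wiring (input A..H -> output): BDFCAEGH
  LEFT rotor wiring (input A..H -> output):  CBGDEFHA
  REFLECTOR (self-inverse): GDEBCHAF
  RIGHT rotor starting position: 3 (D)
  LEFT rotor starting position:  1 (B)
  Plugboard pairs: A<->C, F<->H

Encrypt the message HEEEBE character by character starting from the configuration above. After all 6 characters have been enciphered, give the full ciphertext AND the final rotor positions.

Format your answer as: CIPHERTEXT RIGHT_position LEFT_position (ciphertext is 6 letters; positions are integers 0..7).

Answer: DBAFCA 1 2

Derivation:
Char 1 ('H'): step: R->4, L=1; H->plug->F->R->H->L->B->refl->D->L'->D->R'->D->plug->D
Char 2 ('E'): step: R->5, L=1; E->plug->E->R->G->L->H->refl->F->L'->B->R'->B->plug->B
Char 3 ('E'): step: R->6, L=1; E->plug->E->R->H->L->B->refl->D->L'->D->R'->C->plug->A
Char 4 ('E'): step: R->7, L=1; E->plug->E->R->D->L->D->refl->B->L'->H->R'->H->plug->F
Char 5 ('B'): step: R->0, L->2 (L advanced); B->plug->B->R->D->L->D->refl->B->L'->B->R'->A->plug->C
Char 6 ('E'): step: R->1, L=2; E->plug->E->R->D->L->D->refl->B->L'->B->R'->C->plug->A
Final: ciphertext=DBAFCA, RIGHT=1, LEFT=2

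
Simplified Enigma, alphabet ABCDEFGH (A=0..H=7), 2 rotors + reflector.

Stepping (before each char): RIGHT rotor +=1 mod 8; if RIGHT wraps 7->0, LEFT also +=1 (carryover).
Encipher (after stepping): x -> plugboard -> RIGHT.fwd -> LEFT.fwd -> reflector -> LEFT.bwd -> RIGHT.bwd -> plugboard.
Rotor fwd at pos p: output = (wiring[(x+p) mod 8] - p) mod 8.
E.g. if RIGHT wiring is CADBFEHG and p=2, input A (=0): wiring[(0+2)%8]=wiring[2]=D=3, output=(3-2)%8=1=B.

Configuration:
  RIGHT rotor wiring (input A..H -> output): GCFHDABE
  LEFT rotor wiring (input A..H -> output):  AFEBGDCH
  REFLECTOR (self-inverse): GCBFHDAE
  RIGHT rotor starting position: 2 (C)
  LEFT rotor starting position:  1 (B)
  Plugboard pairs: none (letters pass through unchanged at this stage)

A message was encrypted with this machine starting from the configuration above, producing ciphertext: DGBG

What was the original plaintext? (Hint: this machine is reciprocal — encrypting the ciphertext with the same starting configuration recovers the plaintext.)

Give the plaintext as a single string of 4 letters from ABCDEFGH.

Answer: HHED

Derivation:
Char 1 ('D'): step: R->3, L=1; D->plug->D->R->G->L->G->refl->A->L'->C->R'->H->plug->H
Char 2 ('G'): step: R->4, L=1; G->plug->G->R->B->L->D->refl->F->L'->D->R'->H->plug->H
Char 3 ('B'): step: R->5, L=1; B->plug->B->R->E->L->C->refl->B->L'->F->R'->E->plug->E
Char 4 ('G'): step: R->6, L=1; G->plug->G->R->F->L->B->refl->C->L'->E->R'->D->plug->D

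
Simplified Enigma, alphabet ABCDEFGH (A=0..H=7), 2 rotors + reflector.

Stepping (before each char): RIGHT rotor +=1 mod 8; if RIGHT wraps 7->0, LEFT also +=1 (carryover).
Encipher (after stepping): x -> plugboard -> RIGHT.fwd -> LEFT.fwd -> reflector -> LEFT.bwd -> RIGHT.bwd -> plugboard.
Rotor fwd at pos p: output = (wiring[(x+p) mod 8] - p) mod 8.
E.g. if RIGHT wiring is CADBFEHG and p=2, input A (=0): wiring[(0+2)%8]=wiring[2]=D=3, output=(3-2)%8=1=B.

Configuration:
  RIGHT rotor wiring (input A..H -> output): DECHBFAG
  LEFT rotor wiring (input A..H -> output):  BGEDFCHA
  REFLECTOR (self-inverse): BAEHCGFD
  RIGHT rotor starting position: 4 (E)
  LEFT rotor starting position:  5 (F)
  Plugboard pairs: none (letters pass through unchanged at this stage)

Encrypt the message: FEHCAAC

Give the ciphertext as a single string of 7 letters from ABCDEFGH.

Answer: GHDHDDB

Derivation:
Char 1 ('F'): step: R->5, L=5; F->plug->F->R->F->L->H->refl->D->L'->C->R'->G->plug->G
Char 2 ('E'): step: R->6, L=5; E->plug->E->R->E->L->B->refl->A->L'->H->R'->H->plug->H
Char 3 ('H'): step: R->7, L=5; H->plug->H->R->B->L->C->refl->E->L'->D->R'->D->plug->D
Char 4 ('C'): step: R->0, L->6 (L advanced); C->plug->C->R->C->L->D->refl->H->L'->G->R'->H->plug->H
Char 5 ('A'): step: R->1, L=6; A->plug->A->R->D->L->A->refl->B->L'->A->R'->D->plug->D
Char 6 ('A'): step: R->2, L=6; A->plug->A->R->A->L->B->refl->A->L'->D->R'->D->plug->D
Char 7 ('C'): step: R->3, L=6; C->plug->C->R->C->L->D->refl->H->L'->G->R'->B->plug->B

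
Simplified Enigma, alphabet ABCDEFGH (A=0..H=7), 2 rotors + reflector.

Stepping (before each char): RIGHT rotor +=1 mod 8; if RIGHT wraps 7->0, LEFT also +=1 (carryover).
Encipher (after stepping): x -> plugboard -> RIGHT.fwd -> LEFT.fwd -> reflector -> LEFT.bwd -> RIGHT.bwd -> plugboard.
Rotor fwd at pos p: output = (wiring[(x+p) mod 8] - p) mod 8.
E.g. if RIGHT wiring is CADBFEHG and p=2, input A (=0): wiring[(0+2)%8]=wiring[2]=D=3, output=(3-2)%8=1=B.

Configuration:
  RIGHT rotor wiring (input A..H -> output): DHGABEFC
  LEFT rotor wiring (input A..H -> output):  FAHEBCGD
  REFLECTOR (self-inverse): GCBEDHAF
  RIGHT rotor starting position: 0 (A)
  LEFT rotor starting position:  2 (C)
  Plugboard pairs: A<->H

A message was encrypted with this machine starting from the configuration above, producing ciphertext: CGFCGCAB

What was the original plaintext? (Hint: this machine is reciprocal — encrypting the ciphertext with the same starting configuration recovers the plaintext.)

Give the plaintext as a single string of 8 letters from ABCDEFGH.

Char 1 ('C'): step: R->1, L=2; C->plug->C->R->H->L->G->refl->A->L'->D->R'->E->plug->E
Char 2 ('G'): step: R->2, L=2; G->plug->G->R->B->L->C->refl->B->L'->F->R'->H->plug->A
Char 3 ('F'): step: R->3, L=2; F->plug->F->R->A->L->F->refl->H->L'->C->R'->D->plug->D
Char 4 ('C'): step: R->4, L=2; C->plug->C->R->B->L->C->refl->B->L'->F->R'->A->plug->H
Char 5 ('G'): step: R->5, L=2; G->plug->G->R->D->L->A->refl->G->L'->H->R'->A->plug->H
Char 6 ('C'): step: R->6, L=2; C->plug->C->R->F->L->B->refl->C->L'->B->R'->D->plug->D
Char 7 ('A'): step: R->7, L=2; A->plug->H->R->G->L->D->refl->E->L'->E->R'->B->plug->B
Char 8 ('B'): step: R->0, L->3 (L advanced); B->plug->B->R->H->L->E->refl->D->L'->D->R'->A->plug->H

Answer: EADHHDBH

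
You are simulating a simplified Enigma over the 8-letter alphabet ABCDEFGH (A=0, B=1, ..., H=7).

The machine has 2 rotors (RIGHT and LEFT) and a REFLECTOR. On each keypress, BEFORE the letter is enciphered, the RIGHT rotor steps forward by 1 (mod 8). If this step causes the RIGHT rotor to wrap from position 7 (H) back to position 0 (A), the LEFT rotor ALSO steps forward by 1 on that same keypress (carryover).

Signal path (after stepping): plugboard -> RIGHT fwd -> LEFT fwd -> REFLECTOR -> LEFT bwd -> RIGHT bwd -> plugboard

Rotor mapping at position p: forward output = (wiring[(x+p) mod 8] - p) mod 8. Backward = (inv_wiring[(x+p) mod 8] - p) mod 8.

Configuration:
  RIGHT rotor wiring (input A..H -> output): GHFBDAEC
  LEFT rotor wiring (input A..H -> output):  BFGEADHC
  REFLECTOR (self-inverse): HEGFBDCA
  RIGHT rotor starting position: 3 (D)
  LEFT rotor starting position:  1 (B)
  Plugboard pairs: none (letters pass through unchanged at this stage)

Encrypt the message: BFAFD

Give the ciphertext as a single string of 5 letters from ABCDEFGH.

Char 1 ('B'): step: R->4, L=1; B->plug->B->R->E->L->C->refl->G->L'->F->R'->H->plug->H
Char 2 ('F'): step: R->5, L=1; F->plug->F->R->A->L->E->refl->B->L'->G->R'->H->plug->H
Char 3 ('A'): step: R->6, L=1; A->plug->A->R->G->L->B->refl->E->L'->A->R'->C->plug->C
Char 4 ('F'): step: R->7, L=1; F->plug->F->R->E->L->C->refl->G->L'->F->R'->H->plug->H
Char 5 ('D'): step: R->0, L->2 (L advanced); D->plug->D->R->B->L->C->refl->G->L'->C->R'->H->plug->H

Answer: HHCHH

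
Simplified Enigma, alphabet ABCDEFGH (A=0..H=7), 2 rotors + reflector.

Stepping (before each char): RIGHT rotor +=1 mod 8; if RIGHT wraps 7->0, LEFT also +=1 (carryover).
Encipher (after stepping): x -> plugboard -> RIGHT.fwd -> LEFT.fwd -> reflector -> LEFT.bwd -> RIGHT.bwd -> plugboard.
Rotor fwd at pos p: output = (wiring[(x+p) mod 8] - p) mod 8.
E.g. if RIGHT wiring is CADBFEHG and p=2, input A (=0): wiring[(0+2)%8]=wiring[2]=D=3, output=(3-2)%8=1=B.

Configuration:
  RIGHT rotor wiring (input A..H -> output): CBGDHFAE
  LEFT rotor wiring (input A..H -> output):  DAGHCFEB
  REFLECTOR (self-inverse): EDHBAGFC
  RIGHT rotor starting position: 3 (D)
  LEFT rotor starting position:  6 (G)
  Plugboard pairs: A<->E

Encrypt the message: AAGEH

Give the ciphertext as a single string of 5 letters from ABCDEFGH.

Answer: CGFHB

Derivation:
Char 1 ('A'): step: R->4, L=6; A->plug->E->R->G->L->E->refl->A->L'->E->R'->C->plug->C
Char 2 ('A'): step: R->5, L=6; A->plug->E->R->E->L->A->refl->E->L'->G->R'->G->plug->G
Char 3 ('G'): step: R->6, L=6; G->plug->G->R->B->L->D->refl->B->L'->F->R'->F->plug->F
Char 4 ('E'): step: R->7, L=6; E->plug->A->R->F->L->B->refl->D->L'->B->R'->H->plug->H
Char 5 ('H'): step: R->0, L->7 (L advanced); H->plug->H->R->E->L->A->refl->E->L'->B->R'->B->plug->B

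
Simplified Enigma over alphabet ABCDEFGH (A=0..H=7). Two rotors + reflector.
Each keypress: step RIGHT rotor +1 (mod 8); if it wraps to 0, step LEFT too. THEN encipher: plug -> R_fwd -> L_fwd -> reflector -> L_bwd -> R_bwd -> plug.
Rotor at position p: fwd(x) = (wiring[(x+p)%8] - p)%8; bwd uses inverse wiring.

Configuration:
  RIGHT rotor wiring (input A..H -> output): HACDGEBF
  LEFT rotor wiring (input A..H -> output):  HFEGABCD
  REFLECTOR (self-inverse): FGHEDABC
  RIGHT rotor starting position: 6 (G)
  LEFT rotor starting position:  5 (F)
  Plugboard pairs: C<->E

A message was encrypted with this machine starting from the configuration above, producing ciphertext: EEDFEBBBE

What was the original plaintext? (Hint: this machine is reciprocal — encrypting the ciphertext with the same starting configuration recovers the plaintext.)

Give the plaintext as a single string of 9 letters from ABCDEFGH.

Answer: CFBHGHDGG

Derivation:
Char 1 ('E'): step: R->7, L=5; E->plug->C->R->B->L->F->refl->A->L'->E->R'->E->plug->C
Char 2 ('E'): step: R->0, L->6 (L advanced); E->plug->C->R->C->L->B->refl->G->L'->E->R'->F->plug->F
Char 3 ('D'): step: R->1, L=6; D->plug->D->R->F->L->A->refl->F->L'->B->R'->B->plug->B
Char 4 ('F'): step: R->2, L=6; F->plug->F->R->D->L->H->refl->C->L'->G->R'->H->plug->H
Char 5 ('E'): step: R->3, L=6; E->plug->C->R->B->L->F->refl->A->L'->F->R'->G->plug->G
Char 6 ('B'): step: R->4, L=6; B->plug->B->R->A->L->E->refl->D->L'->H->R'->H->plug->H
Char 7 ('B'): step: R->5, L=6; B->plug->B->R->E->L->G->refl->B->L'->C->R'->D->plug->D
Char 8 ('B'): step: R->6, L=6; B->plug->B->R->H->L->D->refl->E->L'->A->R'->G->plug->G
Char 9 ('E'): step: R->7, L=6; E->plug->C->R->B->L->F->refl->A->L'->F->R'->G->plug->G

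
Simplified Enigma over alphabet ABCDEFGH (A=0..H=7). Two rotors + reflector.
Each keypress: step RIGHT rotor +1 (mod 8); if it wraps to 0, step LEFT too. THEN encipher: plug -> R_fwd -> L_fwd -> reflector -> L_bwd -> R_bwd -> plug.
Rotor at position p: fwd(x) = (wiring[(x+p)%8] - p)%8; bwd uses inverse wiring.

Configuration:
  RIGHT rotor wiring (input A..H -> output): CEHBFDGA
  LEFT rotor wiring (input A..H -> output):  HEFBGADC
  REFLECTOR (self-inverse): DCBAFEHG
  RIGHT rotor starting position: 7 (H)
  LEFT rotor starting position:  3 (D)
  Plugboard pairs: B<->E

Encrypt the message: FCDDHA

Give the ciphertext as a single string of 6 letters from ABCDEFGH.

Answer: AEEEDH

Derivation:
Char 1 ('F'): step: R->0, L->4 (L advanced); F->plug->F->R->D->L->G->refl->H->L'->C->R'->A->plug->A
Char 2 ('C'): step: R->1, L=4; C->plug->C->R->A->L->C->refl->B->L'->G->R'->B->plug->E
Char 3 ('D'): step: R->2, L=4; D->plug->D->R->B->L->E->refl->F->L'->H->R'->B->plug->E
Char 4 ('D'): step: R->3, L=4; D->plug->D->R->D->L->G->refl->H->L'->C->R'->B->plug->E
Char 5 ('H'): step: R->4, L=4; H->plug->H->R->F->L->A->refl->D->L'->E->R'->D->plug->D
Char 6 ('A'): step: R->5, L=4; A->plug->A->R->G->L->B->refl->C->L'->A->R'->H->plug->H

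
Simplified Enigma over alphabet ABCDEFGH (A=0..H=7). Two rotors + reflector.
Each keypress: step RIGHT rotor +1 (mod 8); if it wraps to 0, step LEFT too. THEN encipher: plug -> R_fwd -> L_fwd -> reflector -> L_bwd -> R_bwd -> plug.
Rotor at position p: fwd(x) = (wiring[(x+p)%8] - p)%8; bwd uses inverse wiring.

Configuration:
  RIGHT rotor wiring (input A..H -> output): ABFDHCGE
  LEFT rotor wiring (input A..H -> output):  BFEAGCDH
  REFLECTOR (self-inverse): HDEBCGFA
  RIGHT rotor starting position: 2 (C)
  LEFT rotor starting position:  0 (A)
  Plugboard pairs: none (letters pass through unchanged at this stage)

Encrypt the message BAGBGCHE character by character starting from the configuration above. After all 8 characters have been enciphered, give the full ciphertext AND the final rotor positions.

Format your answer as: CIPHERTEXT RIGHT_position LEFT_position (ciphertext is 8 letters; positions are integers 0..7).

Answer: EHFAHACB 2 1

Derivation:
Char 1 ('B'): step: R->3, L=0; B->plug->B->R->E->L->G->refl->F->L'->B->R'->E->plug->E
Char 2 ('A'): step: R->4, L=0; A->plug->A->R->D->L->A->refl->H->L'->H->R'->H->plug->H
Char 3 ('G'): step: R->5, L=0; G->plug->G->R->G->L->D->refl->B->L'->A->R'->F->plug->F
Char 4 ('B'): step: R->6, L=0; B->plug->B->R->G->L->D->refl->B->L'->A->R'->A->plug->A
Char 5 ('G'): step: R->7, L=0; G->plug->G->R->D->L->A->refl->H->L'->H->R'->H->plug->H
Char 6 ('C'): step: R->0, L->1 (L advanced); C->plug->C->R->F->L->C->refl->E->L'->A->R'->A->plug->A
Char 7 ('H'): step: R->1, L=1; H->plug->H->R->H->L->A->refl->H->L'->C->R'->C->plug->C
Char 8 ('E'): step: R->2, L=1; E->plug->E->R->E->L->B->refl->D->L'->B->R'->B->plug->B
Final: ciphertext=EHFAHACB, RIGHT=2, LEFT=1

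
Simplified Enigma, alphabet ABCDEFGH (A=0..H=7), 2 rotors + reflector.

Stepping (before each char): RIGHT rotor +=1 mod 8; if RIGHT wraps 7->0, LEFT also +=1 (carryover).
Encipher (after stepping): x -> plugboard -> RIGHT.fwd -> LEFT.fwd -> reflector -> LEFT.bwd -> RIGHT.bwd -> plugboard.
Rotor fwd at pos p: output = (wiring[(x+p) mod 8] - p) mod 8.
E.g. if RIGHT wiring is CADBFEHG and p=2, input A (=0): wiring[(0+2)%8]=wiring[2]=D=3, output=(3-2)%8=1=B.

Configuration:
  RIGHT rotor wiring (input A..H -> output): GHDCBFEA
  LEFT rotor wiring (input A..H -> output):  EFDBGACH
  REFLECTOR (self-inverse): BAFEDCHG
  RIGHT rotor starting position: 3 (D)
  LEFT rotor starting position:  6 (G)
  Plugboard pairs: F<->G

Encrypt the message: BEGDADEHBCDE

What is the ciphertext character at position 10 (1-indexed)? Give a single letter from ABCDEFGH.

Char 1 ('B'): step: R->4, L=6; B->plug->B->R->B->L->B->refl->A->L'->G->R'->H->plug->H
Char 2 ('E'): step: R->5, L=6; E->plug->E->R->C->L->G->refl->H->L'->D->R'->C->plug->C
Char 3 ('G'): step: R->6, L=6; G->plug->F->R->E->L->F->refl->C->L'->H->R'->H->plug->H
Char 4 ('D'): step: R->7, L=6; D->plug->D->R->E->L->F->refl->C->L'->H->R'->B->plug->B
Char 5 ('A'): step: R->0, L->7 (L advanced); A->plug->A->R->G->L->B->refl->A->L'->A->R'->H->plug->H
Char 6 ('D'): step: R->1, L=7; D->plug->D->R->A->L->A->refl->B->L'->G->R'->A->plug->A
Char 7 ('E'): step: R->2, L=7; E->plug->E->R->C->L->G->refl->H->L'->F->R'->H->plug->H
Char 8 ('H'): step: R->3, L=7; H->plug->H->R->A->L->A->refl->B->L'->G->R'->B->plug->B
Char 9 ('B'): step: R->4, L=7; B->plug->B->R->B->L->F->refl->C->L'->E->R'->D->plug->D
Char 10 ('C'): step: R->5, L=7; C->plug->C->R->D->L->E->refl->D->L'->H->R'->B->plug->B

B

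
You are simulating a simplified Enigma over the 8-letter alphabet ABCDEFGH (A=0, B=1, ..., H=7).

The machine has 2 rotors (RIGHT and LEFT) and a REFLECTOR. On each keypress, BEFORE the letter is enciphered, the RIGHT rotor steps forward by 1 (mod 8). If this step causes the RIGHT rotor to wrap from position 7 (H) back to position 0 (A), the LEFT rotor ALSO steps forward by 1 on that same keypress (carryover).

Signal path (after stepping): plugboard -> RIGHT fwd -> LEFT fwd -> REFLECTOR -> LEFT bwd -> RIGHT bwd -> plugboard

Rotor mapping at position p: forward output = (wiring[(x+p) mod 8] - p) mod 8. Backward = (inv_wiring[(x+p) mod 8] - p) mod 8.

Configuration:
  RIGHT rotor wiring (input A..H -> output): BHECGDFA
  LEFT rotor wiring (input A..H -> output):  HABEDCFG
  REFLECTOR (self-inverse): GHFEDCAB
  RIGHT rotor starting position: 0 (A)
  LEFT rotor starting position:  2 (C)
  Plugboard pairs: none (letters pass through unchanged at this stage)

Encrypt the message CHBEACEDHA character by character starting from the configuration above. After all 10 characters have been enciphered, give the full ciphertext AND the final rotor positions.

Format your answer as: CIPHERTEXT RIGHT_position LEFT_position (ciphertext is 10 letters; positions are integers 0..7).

Char 1 ('C'): step: R->1, L=2; C->plug->C->R->B->L->C->refl->F->L'->G->R'->A->plug->A
Char 2 ('H'): step: R->2, L=2; H->plug->H->R->F->L->E->refl->D->L'->E->R'->C->plug->C
Char 3 ('B'): step: R->3, L=2; B->plug->B->R->D->L->A->refl->G->L'->H->R'->A->plug->A
Char 4 ('E'): step: R->4, L=2; E->plug->E->R->F->L->E->refl->D->L'->E->R'->D->plug->D
Char 5 ('A'): step: R->5, L=2; A->plug->A->R->G->L->F->refl->C->L'->B->R'->H->plug->H
Char 6 ('C'): step: R->6, L=2; C->plug->C->R->D->L->A->refl->G->L'->H->R'->A->plug->A
Char 7 ('E'): step: R->7, L=2; E->plug->E->R->D->L->A->refl->G->L'->H->R'->F->plug->F
Char 8 ('D'): step: R->0, L->3 (L advanced); D->plug->D->R->C->L->H->refl->B->L'->A->R'->H->plug->H
Char 9 ('H'): step: R->1, L=3; H->plug->H->R->A->L->B->refl->H->L'->C->R'->E->plug->E
Char 10 ('A'): step: R->2, L=3; A->plug->A->R->C->L->H->refl->B->L'->A->R'->B->plug->B
Final: ciphertext=ACADHAFHEB, RIGHT=2, LEFT=3

Answer: ACADHAFHEB 2 3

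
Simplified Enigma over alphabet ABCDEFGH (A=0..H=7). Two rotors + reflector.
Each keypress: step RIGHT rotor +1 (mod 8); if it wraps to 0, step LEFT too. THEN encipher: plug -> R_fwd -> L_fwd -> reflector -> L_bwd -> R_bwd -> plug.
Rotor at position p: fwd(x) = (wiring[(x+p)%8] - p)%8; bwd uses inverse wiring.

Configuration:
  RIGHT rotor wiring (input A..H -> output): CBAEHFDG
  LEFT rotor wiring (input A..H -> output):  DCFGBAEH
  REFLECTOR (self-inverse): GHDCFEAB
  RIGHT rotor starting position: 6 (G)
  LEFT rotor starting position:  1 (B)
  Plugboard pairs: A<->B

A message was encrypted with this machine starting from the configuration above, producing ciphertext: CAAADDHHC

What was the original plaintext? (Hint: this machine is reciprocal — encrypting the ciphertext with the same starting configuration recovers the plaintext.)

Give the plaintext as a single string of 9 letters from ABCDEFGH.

Char 1 ('C'): step: R->7, L=1; C->plug->C->R->C->L->F->refl->E->L'->B->R'->D->plug->D
Char 2 ('A'): step: R->0, L->2 (L advanced); A->plug->B->R->B->L->E->refl->F->L'->F->R'->F->plug->F
Char 3 ('A'): step: R->1, L=2; A->plug->B->R->H->L->A->refl->G->L'->D->R'->C->plug->C
Char 4 ('A'): step: R->2, L=2; A->plug->B->R->C->L->H->refl->B->L'->G->R'->A->plug->B
Char 5 ('D'): step: R->3, L=2; D->plug->D->R->A->L->D->refl->C->L'->E->R'->B->plug->A
Char 6 ('D'): step: R->4, L=2; D->plug->D->R->C->L->H->refl->B->L'->G->R'->E->plug->E
Char 7 ('H'): step: R->5, L=2; H->plug->H->R->C->L->H->refl->B->L'->G->R'->B->plug->A
Char 8 ('H'): step: R->6, L=2; H->plug->H->R->H->L->A->refl->G->L'->D->R'->D->plug->D
Char 9 ('C'): step: R->7, L=2; C->plug->C->R->C->L->H->refl->B->L'->G->R'->G->plug->G

Answer: DFCBAEADG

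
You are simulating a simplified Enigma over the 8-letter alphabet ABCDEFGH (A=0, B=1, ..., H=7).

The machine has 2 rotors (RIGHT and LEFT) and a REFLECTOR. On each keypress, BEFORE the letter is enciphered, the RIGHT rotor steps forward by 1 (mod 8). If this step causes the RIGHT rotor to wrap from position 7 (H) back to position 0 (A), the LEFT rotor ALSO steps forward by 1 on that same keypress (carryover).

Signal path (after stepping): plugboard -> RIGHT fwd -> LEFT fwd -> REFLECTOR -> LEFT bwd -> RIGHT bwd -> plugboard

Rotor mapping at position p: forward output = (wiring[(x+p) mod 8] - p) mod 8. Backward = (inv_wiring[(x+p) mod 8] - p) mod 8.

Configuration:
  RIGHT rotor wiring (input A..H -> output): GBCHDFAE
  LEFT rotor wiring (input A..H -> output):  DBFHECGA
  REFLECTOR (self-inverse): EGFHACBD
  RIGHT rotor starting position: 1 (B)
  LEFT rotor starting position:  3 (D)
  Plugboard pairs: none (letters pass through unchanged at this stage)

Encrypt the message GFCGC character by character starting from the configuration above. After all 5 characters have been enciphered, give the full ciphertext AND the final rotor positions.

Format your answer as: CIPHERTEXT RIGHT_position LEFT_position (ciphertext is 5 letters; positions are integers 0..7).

Char 1 ('G'): step: R->2, L=3; G->plug->G->R->E->L->F->refl->C->L'->H->R'->H->plug->H
Char 2 ('F'): step: R->3, L=3; F->plug->F->R->D->L->D->refl->H->L'->C->R'->C->plug->C
Char 3 ('C'): step: R->4, L=3; C->plug->C->R->E->L->F->refl->C->L'->H->R'->A->plug->A
Char 4 ('G'): step: R->5, L=3; G->plug->G->R->C->L->H->refl->D->L'->D->R'->B->plug->B
Char 5 ('C'): step: R->6, L=3; C->plug->C->R->A->L->E->refl->A->L'->F->R'->G->plug->G
Final: ciphertext=HCABG, RIGHT=6, LEFT=3

Answer: HCABG 6 3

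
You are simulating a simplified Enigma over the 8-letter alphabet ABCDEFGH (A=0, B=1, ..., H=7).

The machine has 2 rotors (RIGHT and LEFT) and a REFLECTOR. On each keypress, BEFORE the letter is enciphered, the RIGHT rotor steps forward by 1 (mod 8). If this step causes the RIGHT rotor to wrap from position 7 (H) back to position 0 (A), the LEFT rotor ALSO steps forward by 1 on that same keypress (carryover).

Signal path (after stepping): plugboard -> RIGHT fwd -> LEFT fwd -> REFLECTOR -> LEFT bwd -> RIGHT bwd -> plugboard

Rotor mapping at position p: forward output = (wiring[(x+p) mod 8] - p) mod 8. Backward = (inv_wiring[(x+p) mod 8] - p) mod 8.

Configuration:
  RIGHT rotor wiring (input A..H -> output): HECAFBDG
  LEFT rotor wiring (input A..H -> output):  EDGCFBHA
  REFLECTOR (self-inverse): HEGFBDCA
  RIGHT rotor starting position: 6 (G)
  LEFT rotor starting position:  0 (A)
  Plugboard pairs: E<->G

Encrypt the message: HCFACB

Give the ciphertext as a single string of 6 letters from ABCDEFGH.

Char 1 ('H'): step: R->7, L=0; H->plug->H->R->E->L->F->refl->D->L'->B->R'->E->plug->G
Char 2 ('C'): step: R->0, L->1 (L advanced); C->plug->C->R->C->L->B->refl->E->L'->D->R'->G->plug->E
Char 3 ('F'): step: R->1, L=1; F->plug->F->R->C->L->B->refl->E->L'->D->R'->A->plug->A
Char 4 ('A'): step: R->2, L=1; A->plug->A->R->A->L->C->refl->G->L'->F->R'->G->plug->E
Char 5 ('C'): step: R->3, L=1; C->plug->C->R->G->L->H->refl->A->L'->E->R'->F->plug->F
Char 6 ('B'): step: R->4, L=1; B->plug->B->R->F->L->G->refl->C->L'->A->R'->F->plug->F

Answer: GEAEFF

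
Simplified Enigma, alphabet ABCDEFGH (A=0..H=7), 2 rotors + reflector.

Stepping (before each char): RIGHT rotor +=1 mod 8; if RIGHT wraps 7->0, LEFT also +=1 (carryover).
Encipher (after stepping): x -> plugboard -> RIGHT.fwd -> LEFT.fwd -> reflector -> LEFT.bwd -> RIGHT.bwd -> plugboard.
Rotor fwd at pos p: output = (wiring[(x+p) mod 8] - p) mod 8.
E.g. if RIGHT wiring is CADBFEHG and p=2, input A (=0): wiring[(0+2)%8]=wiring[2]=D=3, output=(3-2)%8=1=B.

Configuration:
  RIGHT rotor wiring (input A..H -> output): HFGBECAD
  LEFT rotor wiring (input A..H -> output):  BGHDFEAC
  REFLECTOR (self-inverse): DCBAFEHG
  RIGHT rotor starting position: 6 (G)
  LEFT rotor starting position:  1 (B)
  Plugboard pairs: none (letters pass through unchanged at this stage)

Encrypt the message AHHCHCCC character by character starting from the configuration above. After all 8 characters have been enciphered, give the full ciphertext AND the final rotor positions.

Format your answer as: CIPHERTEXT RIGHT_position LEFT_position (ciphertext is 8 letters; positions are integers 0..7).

Char 1 ('A'): step: R->7, L=1; A->plug->A->R->E->L->D->refl->A->L'->H->R'->D->plug->D
Char 2 ('H'): step: R->0, L->2 (L advanced); H->plug->H->R->D->L->C->refl->B->L'->B->R'->D->plug->D
Char 3 ('H'): step: R->1, L=2; H->plug->H->R->G->L->H->refl->G->L'->E->R'->A->plug->A
Char 4 ('C'): step: R->2, L=2; C->plug->C->R->C->L->D->refl->A->L'->F->R'->G->plug->G
Char 5 ('H'): step: R->3, L=2; H->plug->H->R->D->L->C->refl->B->L'->B->R'->B->plug->B
Char 6 ('C'): step: R->4, L=2; C->plug->C->R->E->L->G->refl->H->L'->G->R'->B->plug->B
Char 7 ('C'): step: R->5, L=2; C->plug->C->R->G->L->H->refl->G->L'->E->R'->G->plug->G
Char 8 ('C'): step: R->6, L=2; C->plug->C->R->B->L->B->refl->C->L'->D->R'->F->plug->F
Final: ciphertext=DDAGBBGF, RIGHT=6, LEFT=2

Answer: DDAGBBGF 6 2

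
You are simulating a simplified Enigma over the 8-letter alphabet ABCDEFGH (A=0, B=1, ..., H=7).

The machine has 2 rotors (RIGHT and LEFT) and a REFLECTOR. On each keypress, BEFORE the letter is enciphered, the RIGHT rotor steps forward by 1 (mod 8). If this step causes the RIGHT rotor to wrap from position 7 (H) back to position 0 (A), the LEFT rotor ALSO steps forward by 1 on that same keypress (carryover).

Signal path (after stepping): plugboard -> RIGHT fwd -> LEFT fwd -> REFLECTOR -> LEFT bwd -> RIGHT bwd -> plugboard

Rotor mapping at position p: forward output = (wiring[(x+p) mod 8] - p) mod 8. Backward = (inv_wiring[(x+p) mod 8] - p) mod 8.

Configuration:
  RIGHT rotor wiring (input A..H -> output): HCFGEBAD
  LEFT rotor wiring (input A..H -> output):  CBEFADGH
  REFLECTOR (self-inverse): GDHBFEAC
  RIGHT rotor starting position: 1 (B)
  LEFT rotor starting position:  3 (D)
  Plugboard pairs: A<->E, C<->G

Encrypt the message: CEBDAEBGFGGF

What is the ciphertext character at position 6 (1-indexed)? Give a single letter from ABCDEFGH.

Char 1 ('C'): step: R->2, L=3; C->plug->G->R->F->L->H->refl->C->L'->A->R'->H->plug->H
Char 2 ('E'): step: R->3, L=3; E->plug->A->R->D->L->D->refl->B->L'->H->R'->G->plug->C
Char 3 ('B'): step: R->4, L=3; B->plug->B->R->F->L->H->refl->C->L'->A->R'->A->plug->E
Char 4 ('D'): step: R->5, L=3; D->plug->D->R->C->L->A->refl->G->L'->G->R'->C->plug->G
Char 5 ('A'): step: R->6, L=3; A->plug->E->R->H->L->B->refl->D->L'->D->R'->H->plug->H
Char 6 ('E'): step: R->7, L=3; E->plug->A->R->E->L->E->refl->F->L'->B->R'->H->plug->H

H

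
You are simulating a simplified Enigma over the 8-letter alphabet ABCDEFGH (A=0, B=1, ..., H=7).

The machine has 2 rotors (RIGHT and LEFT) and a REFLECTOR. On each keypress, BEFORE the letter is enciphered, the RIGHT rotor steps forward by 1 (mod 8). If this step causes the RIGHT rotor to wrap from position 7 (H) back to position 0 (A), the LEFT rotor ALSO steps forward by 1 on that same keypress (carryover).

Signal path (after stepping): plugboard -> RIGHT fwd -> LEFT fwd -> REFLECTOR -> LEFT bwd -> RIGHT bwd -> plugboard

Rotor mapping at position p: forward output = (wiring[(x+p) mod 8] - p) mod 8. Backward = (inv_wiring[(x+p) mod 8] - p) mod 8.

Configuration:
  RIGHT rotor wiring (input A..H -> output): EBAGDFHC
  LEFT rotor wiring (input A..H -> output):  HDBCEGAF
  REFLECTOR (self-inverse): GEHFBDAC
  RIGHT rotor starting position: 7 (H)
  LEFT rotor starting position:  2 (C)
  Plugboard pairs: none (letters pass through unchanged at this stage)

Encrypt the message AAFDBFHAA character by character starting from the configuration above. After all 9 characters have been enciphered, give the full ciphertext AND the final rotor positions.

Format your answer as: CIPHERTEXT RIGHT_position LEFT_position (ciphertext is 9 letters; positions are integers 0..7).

Char 1 ('A'): step: R->0, L->3 (L advanced); A->plug->A->R->E->L->C->refl->H->L'->A->R'->C->plug->C
Char 2 ('A'): step: R->1, L=3; A->plug->A->R->A->L->H->refl->C->L'->E->R'->E->plug->E
Char 3 ('F'): step: R->2, L=3; F->plug->F->R->A->L->H->refl->C->L'->E->R'->B->plug->B
Char 4 ('D'): step: R->3, L=3; D->plug->D->R->E->L->C->refl->H->L'->A->R'->B->plug->B
Char 5 ('B'): step: R->4, L=3; B->plug->B->R->B->L->B->refl->E->L'->F->R'->F->plug->F
Char 6 ('F'): step: R->5, L=3; F->plug->F->R->D->L->F->refl->D->L'->C->R'->B->plug->B
Char 7 ('H'): step: R->6, L=3; H->plug->H->R->H->L->G->refl->A->L'->G->R'->C->plug->C
Char 8 ('A'): step: R->7, L=3; A->plug->A->R->D->L->F->refl->D->L'->C->R'->C->plug->C
Char 9 ('A'): step: R->0, L->4 (L advanced); A->plug->A->R->E->L->D->refl->F->L'->G->R'->D->plug->D
Final: ciphertext=CEBBFBCCD, RIGHT=0, LEFT=4

Answer: CEBBFBCCD 0 4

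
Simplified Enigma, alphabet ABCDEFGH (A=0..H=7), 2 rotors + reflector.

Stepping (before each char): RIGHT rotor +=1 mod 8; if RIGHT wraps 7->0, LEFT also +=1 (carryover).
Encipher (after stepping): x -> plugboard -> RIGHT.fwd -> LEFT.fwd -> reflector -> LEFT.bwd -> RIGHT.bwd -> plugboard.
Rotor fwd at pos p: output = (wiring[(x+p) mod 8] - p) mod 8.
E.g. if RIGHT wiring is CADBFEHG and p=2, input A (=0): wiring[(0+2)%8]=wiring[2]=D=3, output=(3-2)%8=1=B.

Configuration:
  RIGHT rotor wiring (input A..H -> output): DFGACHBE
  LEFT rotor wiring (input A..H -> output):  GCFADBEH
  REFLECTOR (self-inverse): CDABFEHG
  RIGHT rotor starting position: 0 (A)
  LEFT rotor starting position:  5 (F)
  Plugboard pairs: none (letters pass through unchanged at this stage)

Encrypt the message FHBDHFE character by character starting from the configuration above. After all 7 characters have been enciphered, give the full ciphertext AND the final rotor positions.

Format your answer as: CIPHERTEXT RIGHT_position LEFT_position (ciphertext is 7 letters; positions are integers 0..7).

Char 1 ('F'): step: R->1, L=5; F->plug->F->R->A->L->E->refl->F->L'->E->R'->A->plug->A
Char 2 ('H'): step: R->2, L=5; H->plug->H->R->D->L->B->refl->D->L'->G->R'->B->plug->B
Char 3 ('B'): step: R->3, L=5; B->plug->B->R->H->L->G->refl->H->L'->B->R'->E->plug->E
Char 4 ('D'): step: R->4, L=5; D->plug->D->R->A->L->E->refl->F->L'->E->R'->H->plug->H
Char 5 ('H'): step: R->5, L=5; H->plug->H->R->F->L->A->refl->C->L'->C->R'->A->plug->A
Char 6 ('F'): step: R->6, L=5; F->plug->F->R->C->L->C->refl->A->L'->F->R'->C->plug->C
Char 7 ('E'): step: R->7, L=5; E->plug->E->R->B->L->H->refl->G->L'->H->R'->D->plug->D
Final: ciphertext=ABEHACD, RIGHT=7, LEFT=5

Answer: ABEHACD 7 5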